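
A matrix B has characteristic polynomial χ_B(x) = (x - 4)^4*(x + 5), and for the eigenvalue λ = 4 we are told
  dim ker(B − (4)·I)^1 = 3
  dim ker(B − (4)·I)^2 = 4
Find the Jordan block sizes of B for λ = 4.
Block sizes for λ = 4: [2, 1, 1]

From the dimensions of kernels of powers, the number of Jordan blocks of size at least j is d_j − d_{j−1} where d_j = dim ker(N^j) (with d_0 = 0). Computing the differences gives [3, 1].
The number of blocks of size exactly k is (#blocks of size ≥ k) − (#blocks of size ≥ k + 1), so the partition is: 2 block(s) of size 1, 1 block(s) of size 2.
In nonincreasing order the block sizes are [2, 1, 1].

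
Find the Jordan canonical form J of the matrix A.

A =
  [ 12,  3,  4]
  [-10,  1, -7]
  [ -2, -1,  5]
J_3(6)

The characteristic polynomial is
  det(x·I − A) = x^3 - 18*x^2 + 108*x - 216 = (x - 6)^3

Eigenvalues and multiplicities (the geometric multiplicity of λ is n − rank(A − λI), which equals the number of Jordan blocks for λ):
  λ = 6: algebraic multiplicity = 3, geometric multiplicity = 1

Determining the block sizes for each eigenvalue:
  λ = 6: one block (gm = 1), so the single block has size am = 3 → block sizes [3]

Assembling the blocks gives a Jordan form
J =
  [6, 1, 0]
  [0, 6, 1]
  [0, 0, 6]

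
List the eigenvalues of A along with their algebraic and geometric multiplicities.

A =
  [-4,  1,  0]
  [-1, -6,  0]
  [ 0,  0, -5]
λ = -5: alg = 3, geom = 2

Step 1 — factor the characteristic polynomial to read off the algebraic multiplicities:
  χ_A(x) = (x + 5)^3

Step 2 — compute geometric multiplicities via the rank-nullity identity g(λ) = n − rank(A − λI):
  rank(A − (-5)·I) = 1, so dim ker(A − (-5)·I) = n − 1 = 2

Summary:
  λ = -5: algebraic multiplicity = 3, geometric multiplicity = 2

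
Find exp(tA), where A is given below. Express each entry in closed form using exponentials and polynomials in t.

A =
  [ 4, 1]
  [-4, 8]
e^{tA} =
  [-2*t*exp(6*t) + exp(6*t), t*exp(6*t)]
  [-4*t*exp(6*t), 2*t*exp(6*t) + exp(6*t)]

Strategy: write A = P · J · P⁻¹ where J is a Jordan canonical form, so e^{tA} = P · e^{tJ} · P⁻¹, and e^{tJ} can be computed block-by-block.

A has Jordan form
J =
  [6, 1]
  [0, 6]
(up to reordering of blocks).

Per-block formulas:
  For a 2×2 Jordan block J_2(6): exp(t · J_2(6)) = e^(6t)·(I + t·N), where N is the 2×2 nilpotent shift.

After assembling e^{tJ} and conjugating by P, we get:

e^{tA} =
  [-2*t*exp(6*t) + exp(6*t), t*exp(6*t)]
  [-4*t*exp(6*t), 2*t*exp(6*t) + exp(6*t)]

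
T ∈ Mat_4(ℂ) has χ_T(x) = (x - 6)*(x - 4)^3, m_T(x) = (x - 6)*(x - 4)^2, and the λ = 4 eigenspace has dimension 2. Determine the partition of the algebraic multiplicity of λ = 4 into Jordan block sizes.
Block sizes for λ = 4: [2, 1]

Step 1 — from the characteristic polynomial, algebraic multiplicity of λ = 4 is 3. From dim ker(T − (4)·I) = 2, there are exactly 2 Jordan blocks for λ = 4.
Step 2 — from the minimal polynomial, the factor (x − 4)^2 tells us the largest block for λ = 4 has size 2.
Step 3 — with total size 3, 2 blocks, and largest block 2, the block sizes (in nonincreasing order) are [2, 1].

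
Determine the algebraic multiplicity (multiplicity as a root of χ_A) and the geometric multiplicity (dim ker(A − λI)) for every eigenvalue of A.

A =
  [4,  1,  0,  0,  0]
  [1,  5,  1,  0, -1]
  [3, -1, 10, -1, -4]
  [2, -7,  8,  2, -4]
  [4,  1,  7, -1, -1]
λ = 4: alg = 5, geom = 2

Step 1 — factor the characteristic polynomial to read off the algebraic multiplicities:
  χ_A(x) = (x - 4)^5

Step 2 — compute geometric multiplicities via the rank-nullity identity g(λ) = n − rank(A − λI):
  rank(A − (4)·I) = 3, so dim ker(A − (4)·I) = n − 3 = 2

Summary:
  λ = 4: algebraic multiplicity = 5, geometric multiplicity = 2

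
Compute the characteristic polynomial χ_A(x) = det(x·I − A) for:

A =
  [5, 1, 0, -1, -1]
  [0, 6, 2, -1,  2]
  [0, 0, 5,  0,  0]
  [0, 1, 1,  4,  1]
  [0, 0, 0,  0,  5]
x^5 - 25*x^4 + 250*x^3 - 1250*x^2 + 3125*x - 3125

Expanding det(x·I − A) (e.g. by cofactor expansion or by noting that A is similar to its Jordan form J, which has the same characteristic polynomial as A) gives
  χ_A(x) = x^5 - 25*x^4 + 250*x^3 - 1250*x^2 + 3125*x - 3125
which factors as (x - 5)^5. The eigenvalues (with algebraic multiplicities) are λ = 5 with multiplicity 5.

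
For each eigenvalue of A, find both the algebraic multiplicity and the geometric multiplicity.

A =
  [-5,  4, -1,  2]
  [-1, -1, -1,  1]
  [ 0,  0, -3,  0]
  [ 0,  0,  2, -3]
λ = -3: alg = 4, geom = 2

Step 1 — factor the characteristic polynomial to read off the algebraic multiplicities:
  χ_A(x) = (x + 3)^4

Step 2 — compute geometric multiplicities via the rank-nullity identity g(λ) = n − rank(A − λI):
  rank(A − (-3)·I) = 2, so dim ker(A − (-3)·I) = n − 2 = 2

Summary:
  λ = -3: algebraic multiplicity = 4, geometric multiplicity = 2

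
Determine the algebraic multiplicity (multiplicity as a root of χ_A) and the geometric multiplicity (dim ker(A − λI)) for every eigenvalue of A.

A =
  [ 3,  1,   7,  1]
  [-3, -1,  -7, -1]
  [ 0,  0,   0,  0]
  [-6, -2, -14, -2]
λ = 0: alg = 4, geom = 3

Step 1 — factor the characteristic polynomial to read off the algebraic multiplicities:
  χ_A(x) = x^4

Step 2 — compute geometric multiplicities via the rank-nullity identity g(λ) = n − rank(A − λI):
  rank(A − (0)·I) = 1, so dim ker(A − (0)·I) = n − 1 = 3

Summary:
  λ = 0: algebraic multiplicity = 4, geometric multiplicity = 3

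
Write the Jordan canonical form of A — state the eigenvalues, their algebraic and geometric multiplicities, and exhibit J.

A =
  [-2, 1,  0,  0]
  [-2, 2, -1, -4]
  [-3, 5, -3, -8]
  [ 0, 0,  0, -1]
J_3(-1) ⊕ J_1(-1)

The characteristic polynomial is
  det(x·I − A) = x^4 + 4*x^3 + 6*x^2 + 4*x + 1 = (x + 1)^4

Eigenvalues and multiplicities (the geometric multiplicity of λ is n − rank(A − λI), which equals the number of Jordan blocks for λ):
  λ = -1: algebraic multiplicity = 4, geometric multiplicity = 2

Determining the block sizes for each eigenvalue:
  λ = -1: with am = 4 and gm = 2, the partition is not yet determined (e.g. several partitions of 4 into 2 parts exist). Let N = A − (-1)·I. Computing rank(N^1) = 2, rank(N^2) = 1, rank(N^3) = 0; the number of blocks of size ≥ j is rank(N^{j−1}) − rank(N^j), giving [2, 1, 1]. So we have 1 block(s) of size 3, 1 block(s) of size 1 → block sizes [3, 1]

Assembling the blocks gives a Jordan form
J =
  [-1,  1,  0,  0]
  [ 0, -1,  1,  0]
  [ 0,  0, -1,  0]
  [ 0,  0,  0, -1]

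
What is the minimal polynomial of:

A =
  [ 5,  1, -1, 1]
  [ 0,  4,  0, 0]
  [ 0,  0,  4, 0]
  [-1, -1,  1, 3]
x^2 - 8*x + 16

The characteristic polynomial is χ_A(x) = (x - 4)^4, so the eigenvalues are known. The minimal polynomial is
  m_A(x) = Π_λ (x − λ)^{k_λ}
where k_λ is the size of the *largest* Jordan block for λ (equivalently, the smallest k with (A − λI)^k v = 0 for every generalised eigenvector v of λ).

  λ = 4: largest Jordan block has size 2, contributing (x − 4)^2

So m_A(x) = (x - 4)^2 = x^2 - 8*x + 16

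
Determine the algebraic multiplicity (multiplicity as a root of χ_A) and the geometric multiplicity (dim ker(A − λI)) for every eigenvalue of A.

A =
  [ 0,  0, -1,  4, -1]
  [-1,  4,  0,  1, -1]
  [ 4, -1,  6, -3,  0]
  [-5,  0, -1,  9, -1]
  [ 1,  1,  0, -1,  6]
λ = 5: alg = 5, geom = 3

Step 1 — factor the characteristic polynomial to read off the algebraic multiplicities:
  χ_A(x) = (x - 5)^5

Step 2 — compute geometric multiplicities via the rank-nullity identity g(λ) = n − rank(A − λI):
  rank(A − (5)·I) = 2, so dim ker(A − (5)·I) = n − 2 = 3

Summary:
  λ = 5: algebraic multiplicity = 5, geometric multiplicity = 3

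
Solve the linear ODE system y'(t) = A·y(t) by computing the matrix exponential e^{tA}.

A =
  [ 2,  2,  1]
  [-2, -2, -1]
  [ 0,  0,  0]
e^{tA} =
  [2*t + 1, 2*t, t]
  [-2*t, 1 - 2*t, -t]
  [0, 0, 1]

Strategy: write A = P · J · P⁻¹ where J is a Jordan canonical form, so e^{tA} = P · e^{tJ} · P⁻¹, and e^{tJ} can be computed block-by-block.

A has Jordan form
J =
  [0, 1, 0]
  [0, 0, 0]
  [0, 0, 0]
(up to reordering of blocks).

Per-block formulas:
  For a 2×2 Jordan block J_2(0): exp(t · J_2(0)) = e^(0t)·(I + t·N), where N is the 2×2 nilpotent shift.
  For a 1×1 block at λ = 0: exp(t · [0]) = [e^(0t)].

After assembling e^{tJ} and conjugating by P, we get:

e^{tA} =
  [2*t + 1, 2*t, t]
  [-2*t, 1 - 2*t, -t]
  [0, 0, 1]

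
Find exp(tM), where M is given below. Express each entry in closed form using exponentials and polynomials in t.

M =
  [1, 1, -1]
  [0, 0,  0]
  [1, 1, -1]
e^{tM} =
  [t + 1, t, -t]
  [0, 1, 0]
  [t, t, 1 - t]

Strategy: write M = P · J · P⁻¹ where J is a Jordan canonical form, so e^{tM} = P · e^{tJ} · P⁻¹, and e^{tJ} can be computed block-by-block.

M has Jordan form
J =
  [0, 1, 0]
  [0, 0, 0]
  [0, 0, 0]
(up to reordering of blocks).

Per-block formulas:
  For a 1×1 block at λ = 0: exp(t · [0]) = [e^(0t)].
  For a 2×2 Jordan block J_2(0): exp(t · J_2(0)) = e^(0t)·(I + t·N), where N is the 2×2 nilpotent shift.

After assembling e^{tJ} and conjugating by P, we get:

e^{tM} =
  [t + 1, t, -t]
  [0, 1, 0]
  [t, t, 1 - t]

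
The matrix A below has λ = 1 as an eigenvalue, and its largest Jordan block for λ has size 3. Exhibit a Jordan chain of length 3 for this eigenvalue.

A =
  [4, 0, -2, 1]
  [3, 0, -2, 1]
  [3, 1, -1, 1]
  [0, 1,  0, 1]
A Jordan chain for λ = 1 of length 3:
v_1 = (3, 0, 6, 3)ᵀ
v_2 = (3, 3, 3, 0)ᵀ
v_3 = (1, 0, 0, 0)ᵀ

Let N = A − (1)·I. We want v_3 with N^3 v_3 = 0 but N^2 v_3 ≠ 0; then v_{j-1} := N · v_j for j = 3, …, 2.

Pick v_3 = (1, 0, 0, 0)ᵀ.
Then v_2 = N · v_3 = (3, 3, 3, 0)ᵀ.
Then v_1 = N · v_2 = (3, 0, 6, 3)ᵀ.

Sanity check: (A − (1)·I) v_1 = (0, 0, 0, 0)ᵀ = 0. ✓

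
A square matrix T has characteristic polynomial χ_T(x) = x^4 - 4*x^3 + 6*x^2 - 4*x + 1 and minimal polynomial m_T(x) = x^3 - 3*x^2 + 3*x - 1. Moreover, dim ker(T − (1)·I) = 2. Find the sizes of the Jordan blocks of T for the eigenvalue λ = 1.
Block sizes for λ = 1: [3, 1]

Step 1 — from the characteristic polynomial, algebraic multiplicity of λ = 1 is 4. From dim ker(T − (1)·I) = 2, there are exactly 2 Jordan blocks for λ = 1.
Step 2 — from the minimal polynomial, the factor (x − 1)^3 tells us the largest block for λ = 1 has size 3.
Step 3 — with total size 4, 2 blocks, and largest block 3, the block sizes (in nonincreasing order) are [3, 1].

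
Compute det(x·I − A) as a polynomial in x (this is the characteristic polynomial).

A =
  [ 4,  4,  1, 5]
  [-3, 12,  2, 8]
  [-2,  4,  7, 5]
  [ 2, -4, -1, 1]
x^4 - 24*x^3 + 216*x^2 - 864*x + 1296

Expanding det(x·I − A) (e.g. by cofactor expansion or by noting that A is similar to its Jordan form J, which has the same characteristic polynomial as A) gives
  χ_A(x) = x^4 - 24*x^3 + 216*x^2 - 864*x + 1296
which factors as (x - 6)^4. The eigenvalues (with algebraic multiplicities) are λ = 6 with multiplicity 4.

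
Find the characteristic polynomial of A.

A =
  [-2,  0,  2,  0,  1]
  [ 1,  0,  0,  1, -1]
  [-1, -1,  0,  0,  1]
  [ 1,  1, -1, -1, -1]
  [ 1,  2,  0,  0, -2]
x^5 + 5*x^4 + 10*x^3 + 10*x^2 + 5*x + 1

Expanding det(x·I − A) (e.g. by cofactor expansion or by noting that A is similar to its Jordan form J, which has the same characteristic polynomial as A) gives
  χ_A(x) = x^5 + 5*x^4 + 10*x^3 + 10*x^2 + 5*x + 1
which factors as (x + 1)^5. The eigenvalues (with algebraic multiplicities) are λ = -1 with multiplicity 5.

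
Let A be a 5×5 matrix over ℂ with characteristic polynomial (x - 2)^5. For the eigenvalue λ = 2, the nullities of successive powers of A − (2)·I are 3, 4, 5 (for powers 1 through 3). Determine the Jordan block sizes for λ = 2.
Block sizes for λ = 2: [3, 1, 1]

From the dimensions of kernels of powers, the number of Jordan blocks of size at least j is d_j − d_{j−1} where d_j = dim ker(N^j) (with d_0 = 0). Computing the differences gives [3, 1, 1].
The number of blocks of size exactly k is (#blocks of size ≥ k) − (#blocks of size ≥ k + 1), so the partition is: 2 block(s) of size 1, 1 block(s) of size 3.
In nonincreasing order the block sizes are [3, 1, 1].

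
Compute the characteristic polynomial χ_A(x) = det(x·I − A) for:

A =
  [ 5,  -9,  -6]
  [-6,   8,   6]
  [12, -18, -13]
x^3 - 3*x - 2

Expanding det(x·I − A) (e.g. by cofactor expansion or by noting that A is similar to its Jordan form J, which has the same characteristic polynomial as A) gives
  χ_A(x) = x^3 - 3*x - 2
which factors as (x - 2)*(x + 1)^2. The eigenvalues (with algebraic multiplicities) are λ = -1 with multiplicity 2, λ = 2 with multiplicity 1.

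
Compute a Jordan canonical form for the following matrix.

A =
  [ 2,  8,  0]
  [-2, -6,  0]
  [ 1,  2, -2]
J_2(-2) ⊕ J_1(-2)

The characteristic polynomial is
  det(x·I − A) = x^3 + 6*x^2 + 12*x + 8 = (x + 2)^3

Eigenvalues and multiplicities (the geometric multiplicity of λ is n − rank(A − λI), which equals the number of Jordan blocks for λ):
  λ = -2: algebraic multiplicity = 3, geometric multiplicity = 2

Determining the block sizes for each eigenvalue:
  λ = -2: 2 blocks summing to 3 forces exactly one block of size 2 and the rest size 1 → block sizes [2, 1]

Assembling the blocks gives a Jordan form
J =
  [-2,  1,  0]
  [ 0, -2,  0]
  [ 0,  0, -2]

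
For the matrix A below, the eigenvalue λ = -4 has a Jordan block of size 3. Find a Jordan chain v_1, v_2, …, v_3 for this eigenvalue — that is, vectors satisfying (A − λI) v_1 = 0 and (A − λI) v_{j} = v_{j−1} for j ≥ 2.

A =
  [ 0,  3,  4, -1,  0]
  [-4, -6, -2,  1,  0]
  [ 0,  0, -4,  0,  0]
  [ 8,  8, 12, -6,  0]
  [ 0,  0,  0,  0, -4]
A Jordan chain for λ = -4 of length 3:
v_1 = (-4, 0, 0, -16, 0)ᵀ
v_2 = (4, -4, 0, 8, 0)ᵀ
v_3 = (1, 0, 0, 0, 0)ᵀ

Let N = A − (-4)·I. We want v_3 with N^3 v_3 = 0 but N^2 v_3 ≠ 0; then v_{j-1} := N · v_j for j = 3, …, 2.

Pick v_3 = (1, 0, 0, 0, 0)ᵀ.
Then v_2 = N · v_3 = (4, -4, 0, 8, 0)ᵀ.
Then v_1 = N · v_2 = (-4, 0, 0, -16, 0)ᵀ.

Sanity check: (A − (-4)·I) v_1 = (0, 0, 0, 0, 0)ᵀ = 0. ✓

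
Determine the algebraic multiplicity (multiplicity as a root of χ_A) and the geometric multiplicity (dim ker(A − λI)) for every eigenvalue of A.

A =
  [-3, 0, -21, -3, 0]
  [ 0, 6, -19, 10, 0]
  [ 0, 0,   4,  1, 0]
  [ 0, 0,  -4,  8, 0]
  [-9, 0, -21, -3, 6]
λ = -3: alg = 1, geom = 1; λ = 6: alg = 4, geom = 2

Step 1 — factor the characteristic polynomial to read off the algebraic multiplicities:
  χ_A(x) = (x - 6)^4*(x + 3)

Step 2 — compute geometric multiplicities via the rank-nullity identity g(λ) = n − rank(A − λI):
  rank(A − (-3)·I) = 4, so dim ker(A − (-3)·I) = n − 4 = 1
  rank(A − (6)·I) = 3, so dim ker(A − (6)·I) = n − 3 = 2

Summary:
  λ = -3: algebraic multiplicity = 1, geometric multiplicity = 1
  λ = 6: algebraic multiplicity = 4, geometric multiplicity = 2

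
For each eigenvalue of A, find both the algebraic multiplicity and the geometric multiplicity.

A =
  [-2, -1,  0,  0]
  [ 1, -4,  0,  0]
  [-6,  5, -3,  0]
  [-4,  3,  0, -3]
λ = -3: alg = 4, geom = 2

Step 1 — factor the characteristic polynomial to read off the algebraic multiplicities:
  χ_A(x) = (x + 3)^4

Step 2 — compute geometric multiplicities via the rank-nullity identity g(λ) = n − rank(A − λI):
  rank(A − (-3)·I) = 2, so dim ker(A − (-3)·I) = n − 2 = 2

Summary:
  λ = -3: algebraic multiplicity = 4, geometric multiplicity = 2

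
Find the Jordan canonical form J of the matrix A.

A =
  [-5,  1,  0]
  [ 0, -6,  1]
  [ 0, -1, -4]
J_3(-5)

The characteristic polynomial is
  det(x·I − A) = x^3 + 15*x^2 + 75*x + 125 = (x + 5)^3

Eigenvalues and multiplicities (the geometric multiplicity of λ is n − rank(A − λI), which equals the number of Jordan blocks for λ):
  λ = -5: algebraic multiplicity = 3, geometric multiplicity = 1

Determining the block sizes for each eigenvalue:
  λ = -5: one block (gm = 1), so the single block has size am = 3 → block sizes [3]

Assembling the blocks gives a Jordan form
J =
  [-5,  1,  0]
  [ 0, -5,  1]
  [ 0,  0, -5]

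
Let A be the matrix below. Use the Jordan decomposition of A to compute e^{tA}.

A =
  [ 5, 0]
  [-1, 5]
e^{tA} =
  [exp(5*t), 0]
  [-t*exp(5*t), exp(5*t)]

Strategy: write A = P · J · P⁻¹ where J is a Jordan canonical form, so e^{tA} = P · e^{tJ} · P⁻¹, and e^{tJ} can be computed block-by-block.

A has Jordan form
J =
  [5, 1]
  [0, 5]
(up to reordering of blocks).

Per-block formulas:
  For a 2×2 Jordan block J_2(5): exp(t · J_2(5)) = e^(5t)·(I + t·N), where N is the 2×2 nilpotent shift.

After assembling e^{tJ} and conjugating by P, we get:

e^{tA} =
  [exp(5*t), 0]
  [-t*exp(5*t), exp(5*t)]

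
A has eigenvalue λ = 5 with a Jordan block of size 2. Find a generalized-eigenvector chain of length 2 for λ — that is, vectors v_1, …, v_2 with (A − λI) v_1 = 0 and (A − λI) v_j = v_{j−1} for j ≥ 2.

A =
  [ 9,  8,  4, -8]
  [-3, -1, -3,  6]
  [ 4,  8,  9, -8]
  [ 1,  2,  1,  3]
A Jordan chain for λ = 5 of length 2:
v_1 = (4, -3, 4, 1)ᵀ
v_2 = (1, 0, 0, 0)ᵀ

Let N = A − (5)·I. We want v_2 with N^2 v_2 = 0 but N^1 v_2 ≠ 0; then v_{j-1} := N · v_j for j = 2, …, 2.

Pick v_2 = (1, 0, 0, 0)ᵀ.
Then v_1 = N · v_2 = (4, -3, 4, 1)ᵀ.

Sanity check: (A − (5)·I) v_1 = (0, 0, 0, 0)ᵀ = 0. ✓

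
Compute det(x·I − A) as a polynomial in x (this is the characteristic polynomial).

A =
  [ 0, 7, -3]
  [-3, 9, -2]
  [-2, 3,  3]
x^3 - 12*x^2 + 48*x - 64

Expanding det(x·I − A) (e.g. by cofactor expansion or by noting that A is similar to its Jordan form J, which has the same characteristic polynomial as A) gives
  χ_A(x) = x^3 - 12*x^2 + 48*x - 64
which factors as (x - 4)^3. The eigenvalues (with algebraic multiplicities) are λ = 4 with multiplicity 3.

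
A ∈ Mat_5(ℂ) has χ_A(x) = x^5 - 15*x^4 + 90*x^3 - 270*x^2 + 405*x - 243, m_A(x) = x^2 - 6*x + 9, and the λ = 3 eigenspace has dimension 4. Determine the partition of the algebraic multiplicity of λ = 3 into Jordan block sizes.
Block sizes for λ = 3: [2, 1, 1, 1]

Step 1 — from the characteristic polynomial, algebraic multiplicity of λ = 3 is 5. From dim ker(A − (3)·I) = 4, there are exactly 4 Jordan blocks for λ = 3.
Step 2 — from the minimal polynomial, the factor (x − 3)^2 tells us the largest block for λ = 3 has size 2.
Step 3 — with total size 5, 4 blocks, and largest block 2, the block sizes (in nonincreasing order) are [2, 1, 1, 1].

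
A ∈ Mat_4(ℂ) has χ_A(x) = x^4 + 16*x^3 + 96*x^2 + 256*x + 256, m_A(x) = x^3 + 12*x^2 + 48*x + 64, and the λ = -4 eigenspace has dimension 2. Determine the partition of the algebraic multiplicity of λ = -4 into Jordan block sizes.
Block sizes for λ = -4: [3, 1]

Step 1 — from the characteristic polynomial, algebraic multiplicity of λ = -4 is 4. From dim ker(A − (-4)·I) = 2, there are exactly 2 Jordan blocks for λ = -4.
Step 2 — from the minimal polynomial, the factor (x + 4)^3 tells us the largest block for λ = -4 has size 3.
Step 3 — with total size 4, 2 blocks, and largest block 3, the block sizes (in nonincreasing order) are [3, 1].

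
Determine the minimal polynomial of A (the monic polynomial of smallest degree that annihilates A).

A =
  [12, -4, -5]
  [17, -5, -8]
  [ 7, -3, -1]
x^3 - 6*x^2 + 12*x - 8

The characteristic polynomial is χ_A(x) = (x - 2)^3, so the eigenvalues are known. The minimal polynomial is
  m_A(x) = Π_λ (x − λ)^{k_λ}
where k_λ is the size of the *largest* Jordan block for λ (equivalently, the smallest k with (A − λI)^k v = 0 for every generalised eigenvector v of λ).

  λ = 2: largest Jordan block has size 3, contributing (x − 2)^3

So m_A(x) = (x - 2)^3 = x^3 - 6*x^2 + 12*x - 8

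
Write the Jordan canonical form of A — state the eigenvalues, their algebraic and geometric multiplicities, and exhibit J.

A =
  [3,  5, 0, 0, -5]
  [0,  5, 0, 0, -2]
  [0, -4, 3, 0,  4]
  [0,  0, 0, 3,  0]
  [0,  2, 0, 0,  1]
J_2(3) ⊕ J_1(3) ⊕ J_1(3) ⊕ J_1(3)

The characteristic polynomial is
  det(x·I − A) = x^5 - 15*x^4 + 90*x^3 - 270*x^2 + 405*x - 243 = (x - 3)^5

Eigenvalues and multiplicities (the geometric multiplicity of λ is n − rank(A − λI), which equals the number of Jordan blocks for λ):
  λ = 3: algebraic multiplicity = 5, geometric multiplicity = 4

Determining the block sizes for each eigenvalue:
  λ = 3: 4 blocks summing to 5 forces exactly one block of size 2 and the rest size 1 → block sizes [2, 1, 1, 1]

Assembling the blocks gives a Jordan form
J =
  [3, 1, 0, 0, 0]
  [0, 3, 0, 0, 0]
  [0, 0, 3, 0, 0]
  [0, 0, 0, 3, 0]
  [0, 0, 0, 0, 3]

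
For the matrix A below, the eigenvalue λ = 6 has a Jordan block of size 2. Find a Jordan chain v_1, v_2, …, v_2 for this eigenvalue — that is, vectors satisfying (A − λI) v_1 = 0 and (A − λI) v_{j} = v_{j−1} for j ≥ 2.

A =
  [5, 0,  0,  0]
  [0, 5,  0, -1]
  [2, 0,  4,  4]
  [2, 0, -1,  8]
A Jordan chain for λ = 6 of length 2:
v_1 = (0, -1, 2, 1)ᵀ
v_2 = (0, 1, -1, 0)ᵀ

Let N = A − (6)·I. We want v_2 with N^2 v_2 = 0 but N^1 v_2 ≠ 0; then v_{j-1} := N · v_j for j = 2, …, 2.

Pick v_2 = (0, 1, -1, 0)ᵀ.
Then v_1 = N · v_2 = (0, -1, 2, 1)ᵀ.

Sanity check: (A − (6)·I) v_1 = (0, 0, 0, 0)ᵀ = 0. ✓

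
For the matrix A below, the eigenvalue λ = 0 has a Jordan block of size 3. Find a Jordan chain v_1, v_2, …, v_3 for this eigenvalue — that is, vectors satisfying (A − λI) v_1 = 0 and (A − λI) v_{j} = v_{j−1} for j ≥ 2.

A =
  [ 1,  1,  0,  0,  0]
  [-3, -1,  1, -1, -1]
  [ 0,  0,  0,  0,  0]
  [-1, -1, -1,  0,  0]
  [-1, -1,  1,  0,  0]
A Jordan chain for λ = 0 of length 3:
v_1 = (-2, 2, 0, 2, 2)ᵀ
v_2 = (1, -3, 0, -1, -1)ᵀ
v_3 = (1, 0, 0, 0, 0)ᵀ

Let N = A − (0)·I. We want v_3 with N^3 v_3 = 0 but N^2 v_3 ≠ 0; then v_{j-1} := N · v_j for j = 3, …, 2.

Pick v_3 = (1, 0, 0, 0, 0)ᵀ.
Then v_2 = N · v_3 = (1, -3, 0, -1, -1)ᵀ.
Then v_1 = N · v_2 = (-2, 2, 0, 2, 2)ᵀ.

Sanity check: (A − (0)·I) v_1 = (0, 0, 0, 0, 0)ᵀ = 0. ✓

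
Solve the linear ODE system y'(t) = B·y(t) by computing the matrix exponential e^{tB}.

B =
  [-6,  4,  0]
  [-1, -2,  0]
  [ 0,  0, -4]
e^{tB} =
  [-2*t*exp(-4*t) + exp(-4*t), 4*t*exp(-4*t), 0]
  [-t*exp(-4*t), 2*t*exp(-4*t) + exp(-4*t), 0]
  [0, 0, exp(-4*t)]

Strategy: write B = P · J · P⁻¹ where J is a Jordan canonical form, so e^{tB} = P · e^{tJ} · P⁻¹, and e^{tJ} can be computed block-by-block.

B has Jordan form
J =
  [-4,  1,  0]
  [ 0, -4,  0]
  [ 0,  0, -4]
(up to reordering of blocks).

Per-block formulas:
  For a 2×2 Jordan block J_2(-4): exp(t · J_2(-4)) = e^(-4t)·(I + t·N), where N is the 2×2 nilpotent shift.
  For a 1×1 block at λ = -4: exp(t · [-4]) = [e^(-4t)].

After assembling e^{tJ} and conjugating by P, we get:

e^{tB} =
  [-2*t*exp(-4*t) + exp(-4*t), 4*t*exp(-4*t), 0]
  [-t*exp(-4*t), 2*t*exp(-4*t) + exp(-4*t), 0]
  [0, 0, exp(-4*t)]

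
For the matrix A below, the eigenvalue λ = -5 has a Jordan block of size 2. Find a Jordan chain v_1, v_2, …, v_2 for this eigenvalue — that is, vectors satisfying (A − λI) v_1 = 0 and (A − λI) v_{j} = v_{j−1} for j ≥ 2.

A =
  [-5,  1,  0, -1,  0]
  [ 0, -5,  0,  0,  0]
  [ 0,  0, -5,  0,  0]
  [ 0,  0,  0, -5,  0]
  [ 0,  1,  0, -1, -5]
A Jordan chain for λ = -5 of length 2:
v_1 = (1, 0, 0, 0, 1)ᵀ
v_2 = (0, 1, 0, 0, 0)ᵀ

Let N = A − (-5)·I. We want v_2 with N^2 v_2 = 0 but N^1 v_2 ≠ 0; then v_{j-1} := N · v_j for j = 2, …, 2.

Pick v_2 = (0, 1, 0, 0, 0)ᵀ.
Then v_1 = N · v_2 = (1, 0, 0, 0, 1)ᵀ.

Sanity check: (A − (-5)·I) v_1 = (0, 0, 0, 0, 0)ᵀ = 0. ✓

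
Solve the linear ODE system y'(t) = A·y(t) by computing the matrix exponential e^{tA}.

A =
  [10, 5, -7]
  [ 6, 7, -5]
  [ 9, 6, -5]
e^{tA} =
  [3*t^2*exp(4*t)/2 + 6*t*exp(4*t) + exp(4*t), 3*t^2*exp(4*t)/2 + 5*t*exp(4*t), -2*t^2*exp(4*t) - 7*t*exp(4*t)]
  [9*t^2*exp(4*t)/2 + 6*t*exp(4*t), 9*t^2*exp(4*t)/2 + 3*t*exp(4*t) + exp(4*t), -6*t^2*exp(4*t) - 5*t*exp(4*t)]
  [9*t^2*exp(4*t)/2 + 9*t*exp(4*t), 9*t^2*exp(4*t)/2 + 6*t*exp(4*t), -6*t^2*exp(4*t) - 9*t*exp(4*t) + exp(4*t)]

Strategy: write A = P · J · P⁻¹ where J is a Jordan canonical form, so e^{tA} = P · e^{tJ} · P⁻¹, and e^{tJ} can be computed block-by-block.

A has Jordan form
J =
  [4, 1, 0]
  [0, 4, 1]
  [0, 0, 4]
(up to reordering of blocks).

Per-block formulas:
  For a 3×3 Jordan block J_3(4): exp(t · J_3(4)) = e^(4t)·(I + t·N + (t^2/2)·N^2), where N is the 3×3 nilpotent shift.

After assembling e^{tJ} and conjugating by P, we get:

e^{tA} =
  [3*t^2*exp(4*t)/2 + 6*t*exp(4*t) + exp(4*t), 3*t^2*exp(4*t)/2 + 5*t*exp(4*t), -2*t^2*exp(4*t) - 7*t*exp(4*t)]
  [9*t^2*exp(4*t)/2 + 6*t*exp(4*t), 9*t^2*exp(4*t)/2 + 3*t*exp(4*t) + exp(4*t), -6*t^2*exp(4*t) - 5*t*exp(4*t)]
  [9*t^2*exp(4*t)/2 + 9*t*exp(4*t), 9*t^2*exp(4*t)/2 + 6*t*exp(4*t), -6*t^2*exp(4*t) - 9*t*exp(4*t) + exp(4*t)]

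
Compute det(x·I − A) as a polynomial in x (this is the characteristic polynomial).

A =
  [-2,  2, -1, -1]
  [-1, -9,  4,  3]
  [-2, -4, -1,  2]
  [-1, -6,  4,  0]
x^4 + 12*x^3 + 54*x^2 + 108*x + 81

Expanding det(x·I − A) (e.g. by cofactor expansion or by noting that A is similar to its Jordan form J, which has the same characteristic polynomial as A) gives
  χ_A(x) = x^4 + 12*x^3 + 54*x^2 + 108*x + 81
which factors as (x + 3)^4. The eigenvalues (with algebraic multiplicities) are λ = -3 with multiplicity 4.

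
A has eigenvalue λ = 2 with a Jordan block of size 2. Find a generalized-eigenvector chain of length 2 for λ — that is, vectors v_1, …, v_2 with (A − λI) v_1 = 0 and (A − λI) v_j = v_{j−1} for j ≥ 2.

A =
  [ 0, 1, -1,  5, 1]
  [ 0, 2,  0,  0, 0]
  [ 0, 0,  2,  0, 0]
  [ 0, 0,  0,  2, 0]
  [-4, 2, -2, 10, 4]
A Jordan chain for λ = 2 of length 2:
v_1 = (-2, 0, 0, 0, -4)ᵀ
v_2 = (1, 0, 0, 0, 0)ᵀ

Let N = A − (2)·I. We want v_2 with N^2 v_2 = 0 but N^1 v_2 ≠ 0; then v_{j-1} := N · v_j for j = 2, …, 2.

Pick v_2 = (1, 0, 0, 0, 0)ᵀ.
Then v_1 = N · v_2 = (-2, 0, 0, 0, -4)ᵀ.

Sanity check: (A − (2)·I) v_1 = (0, 0, 0, 0, 0)ᵀ = 0. ✓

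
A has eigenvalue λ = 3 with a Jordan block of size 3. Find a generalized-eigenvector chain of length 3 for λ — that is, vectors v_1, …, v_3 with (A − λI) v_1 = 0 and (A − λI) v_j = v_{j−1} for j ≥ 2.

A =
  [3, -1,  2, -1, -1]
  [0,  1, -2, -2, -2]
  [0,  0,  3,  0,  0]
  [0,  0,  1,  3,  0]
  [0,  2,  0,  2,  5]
A Jordan chain for λ = 3 of length 3:
v_1 = (1, 2, 0, 0, -2)ᵀ
v_2 = (2, -2, 0, 1, 0)ᵀ
v_3 = (0, 0, 1, 0, 0)ᵀ

Let N = A − (3)·I. We want v_3 with N^3 v_3 = 0 but N^2 v_3 ≠ 0; then v_{j-1} := N · v_j for j = 3, …, 2.

Pick v_3 = (0, 0, 1, 0, 0)ᵀ.
Then v_2 = N · v_3 = (2, -2, 0, 1, 0)ᵀ.
Then v_1 = N · v_2 = (1, 2, 0, 0, -2)ᵀ.

Sanity check: (A − (3)·I) v_1 = (0, 0, 0, 0, 0)ᵀ = 0. ✓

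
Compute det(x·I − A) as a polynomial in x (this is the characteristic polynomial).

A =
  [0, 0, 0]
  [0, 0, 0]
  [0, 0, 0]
x^3

Expanding det(x·I − A) (e.g. by cofactor expansion or by noting that A is similar to its Jordan form J, which has the same characteristic polynomial as A) gives
  χ_A(x) = x^3
which factors as x^3. The eigenvalues (with algebraic multiplicities) are λ = 0 with multiplicity 3.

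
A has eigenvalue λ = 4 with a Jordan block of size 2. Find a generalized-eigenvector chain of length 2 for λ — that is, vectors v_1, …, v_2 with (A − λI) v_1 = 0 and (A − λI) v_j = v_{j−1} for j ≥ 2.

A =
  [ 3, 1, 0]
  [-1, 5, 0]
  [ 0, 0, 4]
A Jordan chain for λ = 4 of length 2:
v_1 = (-1, -1, 0)ᵀ
v_2 = (1, 0, 0)ᵀ

Let N = A − (4)·I. We want v_2 with N^2 v_2 = 0 but N^1 v_2 ≠ 0; then v_{j-1} := N · v_j for j = 2, …, 2.

Pick v_2 = (1, 0, 0)ᵀ.
Then v_1 = N · v_2 = (-1, -1, 0)ᵀ.

Sanity check: (A − (4)·I) v_1 = (0, 0, 0)ᵀ = 0. ✓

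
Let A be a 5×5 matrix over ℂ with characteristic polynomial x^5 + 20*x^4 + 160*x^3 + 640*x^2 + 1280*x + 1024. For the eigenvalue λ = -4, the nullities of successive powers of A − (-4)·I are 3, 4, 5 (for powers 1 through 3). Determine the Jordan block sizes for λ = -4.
Block sizes for λ = -4: [3, 1, 1]

From the dimensions of kernels of powers, the number of Jordan blocks of size at least j is d_j − d_{j−1} where d_j = dim ker(N^j) (with d_0 = 0). Computing the differences gives [3, 1, 1].
The number of blocks of size exactly k is (#blocks of size ≥ k) − (#blocks of size ≥ k + 1), so the partition is: 2 block(s) of size 1, 1 block(s) of size 3.
In nonincreasing order the block sizes are [3, 1, 1].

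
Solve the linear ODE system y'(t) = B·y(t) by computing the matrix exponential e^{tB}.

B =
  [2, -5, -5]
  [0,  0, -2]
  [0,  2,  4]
e^{tB} =
  [exp(2*t), -5*t*exp(2*t), -5*t*exp(2*t)]
  [0, -2*t*exp(2*t) + exp(2*t), -2*t*exp(2*t)]
  [0, 2*t*exp(2*t), 2*t*exp(2*t) + exp(2*t)]

Strategy: write B = P · J · P⁻¹ where J is a Jordan canonical form, so e^{tB} = P · e^{tJ} · P⁻¹, and e^{tJ} can be computed block-by-block.

B has Jordan form
J =
  [2, 1, 0]
  [0, 2, 0]
  [0, 0, 2]
(up to reordering of blocks).

Per-block formulas:
  For a 1×1 block at λ = 2: exp(t · [2]) = [e^(2t)].
  For a 2×2 Jordan block J_2(2): exp(t · J_2(2)) = e^(2t)·(I + t·N), where N is the 2×2 nilpotent shift.

After assembling e^{tJ} and conjugating by P, we get:

e^{tB} =
  [exp(2*t), -5*t*exp(2*t), -5*t*exp(2*t)]
  [0, -2*t*exp(2*t) + exp(2*t), -2*t*exp(2*t)]
  [0, 2*t*exp(2*t), 2*t*exp(2*t) + exp(2*t)]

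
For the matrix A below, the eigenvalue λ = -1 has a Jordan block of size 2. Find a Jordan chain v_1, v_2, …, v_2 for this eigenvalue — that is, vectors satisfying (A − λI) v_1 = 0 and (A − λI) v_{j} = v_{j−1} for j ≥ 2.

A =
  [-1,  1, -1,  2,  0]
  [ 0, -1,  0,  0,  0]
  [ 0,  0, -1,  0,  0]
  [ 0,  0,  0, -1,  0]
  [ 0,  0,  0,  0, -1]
A Jordan chain for λ = -1 of length 2:
v_1 = (1, 0, 0, 0, 0)ᵀ
v_2 = (0, 1, 0, 0, 0)ᵀ

Let N = A − (-1)·I. We want v_2 with N^2 v_2 = 0 but N^1 v_2 ≠ 0; then v_{j-1} := N · v_j for j = 2, …, 2.

Pick v_2 = (0, 1, 0, 0, 0)ᵀ.
Then v_1 = N · v_2 = (1, 0, 0, 0, 0)ᵀ.

Sanity check: (A − (-1)·I) v_1 = (0, 0, 0, 0, 0)ᵀ = 0. ✓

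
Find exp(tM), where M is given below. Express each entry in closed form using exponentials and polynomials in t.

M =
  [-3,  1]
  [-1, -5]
e^{tM} =
  [t*exp(-4*t) + exp(-4*t), t*exp(-4*t)]
  [-t*exp(-4*t), -t*exp(-4*t) + exp(-4*t)]

Strategy: write M = P · J · P⁻¹ where J is a Jordan canonical form, so e^{tM} = P · e^{tJ} · P⁻¹, and e^{tJ} can be computed block-by-block.

M has Jordan form
J =
  [-4,  1]
  [ 0, -4]
(up to reordering of blocks).

Per-block formulas:
  For a 2×2 Jordan block J_2(-4): exp(t · J_2(-4)) = e^(-4t)·(I + t·N), where N is the 2×2 nilpotent shift.

After assembling e^{tJ} and conjugating by P, we get:

e^{tM} =
  [t*exp(-4*t) + exp(-4*t), t*exp(-4*t)]
  [-t*exp(-4*t), -t*exp(-4*t) + exp(-4*t)]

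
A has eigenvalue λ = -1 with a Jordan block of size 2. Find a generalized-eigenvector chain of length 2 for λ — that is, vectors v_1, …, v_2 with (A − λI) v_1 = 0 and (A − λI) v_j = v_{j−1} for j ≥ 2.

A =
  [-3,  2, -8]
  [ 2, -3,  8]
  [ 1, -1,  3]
A Jordan chain for λ = -1 of length 2:
v_1 = (-2, 2, 1)ᵀ
v_2 = (1, 0, 0)ᵀ

Let N = A − (-1)·I. We want v_2 with N^2 v_2 = 0 but N^1 v_2 ≠ 0; then v_{j-1} := N · v_j for j = 2, …, 2.

Pick v_2 = (1, 0, 0)ᵀ.
Then v_1 = N · v_2 = (-2, 2, 1)ᵀ.

Sanity check: (A − (-1)·I) v_1 = (0, 0, 0)ᵀ = 0. ✓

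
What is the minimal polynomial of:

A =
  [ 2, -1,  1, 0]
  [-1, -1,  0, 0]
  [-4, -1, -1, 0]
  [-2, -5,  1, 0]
x^3

The characteristic polynomial is χ_A(x) = x^4, so the eigenvalues are known. The minimal polynomial is
  m_A(x) = Π_λ (x − λ)^{k_λ}
where k_λ is the size of the *largest* Jordan block for λ (equivalently, the smallest k with (A − λI)^k v = 0 for every generalised eigenvector v of λ).

  λ = 0: largest Jordan block has size 3, contributing (x − 0)^3

So m_A(x) = x^3 = x^3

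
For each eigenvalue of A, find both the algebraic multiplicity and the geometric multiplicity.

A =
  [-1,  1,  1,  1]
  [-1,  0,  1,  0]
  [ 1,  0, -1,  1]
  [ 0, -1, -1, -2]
λ = -1: alg = 4, geom = 2

Step 1 — factor the characteristic polynomial to read off the algebraic multiplicities:
  χ_A(x) = (x + 1)^4

Step 2 — compute geometric multiplicities via the rank-nullity identity g(λ) = n − rank(A − λI):
  rank(A − (-1)·I) = 2, so dim ker(A − (-1)·I) = n − 2 = 2

Summary:
  λ = -1: algebraic multiplicity = 4, geometric multiplicity = 2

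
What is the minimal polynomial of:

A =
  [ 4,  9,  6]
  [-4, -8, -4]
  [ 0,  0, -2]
x^2 + 4*x + 4

The characteristic polynomial is χ_A(x) = (x + 2)^3, so the eigenvalues are known. The minimal polynomial is
  m_A(x) = Π_λ (x − λ)^{k_λ}
where k_λ is the size of the *largest* Jordan block for λ (equivalently, the smallest k with (A − λI)^k v = 0 for every generalised eigenvector v of λ).

  λ = -2: largest Jordan block has size 2, contributing (x + 2)^2

So m_A(x) = (x + 2)^2 = x^2 + 4*x + 4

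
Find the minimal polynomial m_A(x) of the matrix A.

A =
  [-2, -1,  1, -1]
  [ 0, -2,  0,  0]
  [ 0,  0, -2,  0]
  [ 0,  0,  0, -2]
x^2 + 4*x + 4

The characteristic polynomial is χ_A(x) = (x + 2)^4, so the eigenvalues are known. The minimal polynomial is
  m_A(x) = Π_λ (x − λ)^{k_λ}
where k_λ is the size of the *largest* Jordan block for λ (equivalently, the smallest k with (A − λI)^k v = 0 for every generalised eigenvector v of λ).

  λ = -2: largest Jordan block has size 2, contributing (x + 2)^2

So m_A(x) = (x + 2)^2 = x^2 + 4*x + 4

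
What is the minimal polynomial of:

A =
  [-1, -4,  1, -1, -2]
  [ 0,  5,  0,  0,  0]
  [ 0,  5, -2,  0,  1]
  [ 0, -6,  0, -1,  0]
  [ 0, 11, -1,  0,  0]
x^4 - 2*x^3 - 12*x^2 - 14*x - 5

The characteristic polynomial is χ_A(x) = (x - 5)*(x + 1)^4, so the eigenvalues are known. The minimal polynomial is
  m_A(x) = Π_λ (x − λ)^{k_λ}
where k_λ is the size of the *largest* Jordan block for λ (equivalently, the smallest k with (A − λI)^k v = 0 for every generalised eigenvector v of λ).

  λ = -1: largest Jordan block has size 3, contributing (x + 1)^3
  λ = 5: largest Jordan block has size 1, contributing (x − 5)

So m_A(x) = (x - 5)*(x + 1)^3 = x^4 - 2*x^3 - 12*x^2 - 14*x - 5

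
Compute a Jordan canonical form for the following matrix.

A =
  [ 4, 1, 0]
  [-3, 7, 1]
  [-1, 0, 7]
J_3(6)

The characteristic polynomial is
  det(x·I − A) = x^3 - 18*x^2 + 108*x - 216 = (x - 6)^3

Eigenvalues and multiplicities (the geometric multiplicity of λ is n − rank(A − λI), which equals the number of Jordan blocks for λ):
  λ = 6: algebraic multiplicity = 3, geometric multiplicity = 1

Determining the block sizes for each eigenvalue:
  λ = 6: one block (gm = 1), so the single block has size am = 3 → block sizes [3]

Assembling the blocks gives a Jordan form
J =
  [6, 1, 0]
  [0, 6, 1]
  [0, 0, 6]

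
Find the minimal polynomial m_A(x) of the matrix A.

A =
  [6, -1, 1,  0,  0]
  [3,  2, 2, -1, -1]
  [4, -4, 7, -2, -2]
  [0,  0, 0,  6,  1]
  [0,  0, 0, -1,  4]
x^3 - 15*x^2 + 75*x - 125

The characteristic polynomial is χ_A(x) = (x - 5)^5, so the eigenvalues are known. The minimal polynomial is
  m_A(x) = Π_λ (x − λ)^{k_λ}
where k_λ is the size of the *largest* Jordan block for λ (equivalently, the smallest k with (A − λI)^k v = 0 for every generalised eigenvector v of λ).

  λ = 5: largest Jordan block has size 3, contributing (x − 5)^3

So m_A(x) = (x - 5)^3 = x^3 - 15*x^2 + 75*x - 125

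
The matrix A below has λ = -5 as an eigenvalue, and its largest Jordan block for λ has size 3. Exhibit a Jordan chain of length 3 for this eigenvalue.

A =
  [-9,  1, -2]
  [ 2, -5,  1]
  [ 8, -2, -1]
A Jordan chain for λ = -5 of length 3:
v_1 = (2, 0, -4)ᵀ
v_2 = (-4, 2, 8)ᵀ
v_3 = (1, 0, 0)ᵀ

Let N = A − (-5)·I. We want v_3 with N^3 v_3 = 0 but N^2 v_3 ≠ 0; then v_{j-1} := N · v_j for j = 3, …, 2.

Pick v_3 = (1, 0, 0)ᵀ.
Then v_2 = N · v_3 = (-4, 2, 8)ᵀ.
Then v_1 = N · v_2 = (2, 0, -4)ᵀ.

Sanity check: (A − (-5)·I) v_1 = (0, 0, 0)ᵀ = 0. ✓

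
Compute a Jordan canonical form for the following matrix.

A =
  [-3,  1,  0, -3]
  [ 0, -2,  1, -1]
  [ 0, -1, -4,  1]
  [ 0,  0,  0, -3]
J_3(-3) ⊕ J_1(-3)

The characteristic polynomial is
  det(x·I − A) = x^4 + 12*x^3 + 54*x^2 + 108*x + 81 = (x + 3)^4

Eigenvalues and multiplicities (the geometric multiplicity of λ is n − rank(A − λI), which equals the number of Jordan blocks for λ):
  λ = -3: algebraic multiplicity = 4, geometric multiplicity = 2

Determining the block sizes for each eigenvalue:
  λ = -3: with am = 4 and gm = 2, the partition is not yet determined (e.g. several partitions of 4 into 2 parts exist). Let N = A − (-3)·I. Computing rank(N^1) = 2, rank(N^2) = 1, rank(N^3) = 0; the number of blocks of size ≥ j is rank(N^{j−1}) − rank(N^j), giving [2, 1, 1]. So we have 1 block(s) of size 3, 1 block(s) of size 1 → block sizes [3, 1]

Assembling the blocks gives a Jordan form
J =
  [-3,  1,  0,  0]
  [ 0, -3,  1,  0]
  [ 0,  0, -3,  0]
  [ 0,  0,  0, -3]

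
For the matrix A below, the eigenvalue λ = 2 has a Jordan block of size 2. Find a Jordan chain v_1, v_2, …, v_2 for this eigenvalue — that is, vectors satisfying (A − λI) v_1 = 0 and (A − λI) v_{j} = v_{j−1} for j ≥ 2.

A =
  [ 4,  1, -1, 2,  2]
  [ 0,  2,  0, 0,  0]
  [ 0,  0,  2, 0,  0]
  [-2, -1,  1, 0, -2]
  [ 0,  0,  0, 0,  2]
A Jordan chain for λ = 2 of length 2:
v_1 = (2, 0, 0, -2, 0)ᵀ
v_2 = (1, 0, 0, 0, 0)ᵀ

Let N = A − (2)·I. We want v_2 with N^2 v_2 = 0 but N^1 v_2 ≠ 0; then v_{j-1} := N · v_j for j = 2, …, 2.

Pick v_2 = (1, 0, 0, 0, 0)ᵀ.
Then v_1 = N · v_2 = (2, 0, 0, -2, 0)ᵀ.

Sanity check: (A − (2)·I) v_1 = (0, 0, 0, 0, 0)ᵀ = 0. ✓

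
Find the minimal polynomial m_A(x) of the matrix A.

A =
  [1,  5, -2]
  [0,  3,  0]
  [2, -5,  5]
x^2 - 6*x + 9

The characteristic polynomial is χ_A(x) = (x - 3)^3, so the eigenvalues are known. The minimal polynomial is
  m_A(x) = Π_λ (x − λ)^{k_λ}
where k_λ is the size of the *largest* Jordan block for λ (equivalently, the smallest k with (A − λI)^k v = 0 for every generalised eigenvector v of λ).

  λ = 3: largest Jordan block has size 2, contributing (x − 3)^2

So m_A(x) = (x - 3)^2 = x^2 - 6*x + 9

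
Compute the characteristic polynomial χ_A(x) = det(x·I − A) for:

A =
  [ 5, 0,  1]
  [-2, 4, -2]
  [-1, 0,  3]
x^3 - 12*x^2 + 48*x - 64

Expanding det(x·I − A) (e.g. by cofactor expansion or by noting that A is similar to its Jordan form J, which has the same characteristic polynomial as A) gives
  χ_A(x) = x^3 - 12*x^2 + 48*x - 64
which factors as (x - 4)^3. The eigenvalues (with algebraic multiplicities) are λ = 4 with multiplicity 3.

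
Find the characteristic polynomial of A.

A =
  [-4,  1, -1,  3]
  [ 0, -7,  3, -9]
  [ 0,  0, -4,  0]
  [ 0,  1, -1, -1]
x^4 + 16*x^3 + 96*x^2 + 256*x + 256

Expanding det(x·I − A) (e.g. by cofactor expansion or by noting that A is similar to its Jordan form J, which has the same characteristic polynomial as A) gives
  χ_A(x) = x^4 + 16*x^3 + 96*x^2 + 256*x + 256
which factors as (x + 4)^4. The eigenvalues (with algebraic multiplicities) are λ = -4 with multiplicity 4.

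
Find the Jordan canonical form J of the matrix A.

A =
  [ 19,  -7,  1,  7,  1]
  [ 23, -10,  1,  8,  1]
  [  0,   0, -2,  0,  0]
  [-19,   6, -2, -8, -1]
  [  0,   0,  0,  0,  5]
J_3(-2) ⊕ J_2(5)

The characteristic polynomial is
  det(x·I − A) = x^5 - 4*x^4 - 23*x^3 + 38*x^2 + 220*x + 200 = (x - 5)^2*(x + 2)^3

Eigenvalues and multiplicities (the geometric multiplicity of λ is n − rank(A − λI), which equals the number of Jordan blocks for λ):
  λ = -2: algebraic multiplicity = 3, geometric multiplicity = 1
  λ = 5: algebraic multiplicity = 2, geometric multiplicity = 1

Determining the block sizes for each eigenvalue:
  λ = -2: one block (gm = 1), so the single block has size am = 3 → block sizes [3]
  λ = 5: one block (gm = 1), so the single block has size am = 2 → block sizes [2]

Assembling the blocks gives a Jordan form
J =
  [-2,  1,  0, 0, 0]
  [ 0, -2,  1, 0, 0]
  [ 0,  0, -2, 0, 0]
  [ 0,  0,  0, 5, 1]
  [ 0,  0,  0, 0, 5]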